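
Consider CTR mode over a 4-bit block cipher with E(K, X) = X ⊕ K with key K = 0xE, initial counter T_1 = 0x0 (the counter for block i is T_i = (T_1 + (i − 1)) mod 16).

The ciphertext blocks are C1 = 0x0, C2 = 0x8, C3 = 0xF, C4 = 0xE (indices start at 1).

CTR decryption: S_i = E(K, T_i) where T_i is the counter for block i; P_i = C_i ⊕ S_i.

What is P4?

P4 = 0x3

P4: T = 0x3, S = E(K, T) = 0xD; 0xE ⊕ 0xD = 0x3.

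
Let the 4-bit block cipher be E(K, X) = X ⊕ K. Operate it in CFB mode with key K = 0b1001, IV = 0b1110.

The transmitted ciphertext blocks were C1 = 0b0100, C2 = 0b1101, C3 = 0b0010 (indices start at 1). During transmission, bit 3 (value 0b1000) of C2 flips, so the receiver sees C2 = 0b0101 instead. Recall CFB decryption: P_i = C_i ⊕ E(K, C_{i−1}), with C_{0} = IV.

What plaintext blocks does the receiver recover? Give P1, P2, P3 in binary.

Only C2 changed, to 0b0101. In CFB, a change in C_i flips the same bit in P_i and garbles P_{i+1}. Decrypting the received ciphertext:
P1: E(K, 0b1110) = 0b0111; 0b0100 ⊕ 0b0111 = 0b0011.
P2: E(K, 0b0100) = 0b1101; 0b0101 ⊕ 0b1101 = 0b1000.
P3: E(K, 0b0101) = 0b1100; 0b0010 ⊕ 0b1100 = 0b1110.
Blocks that differ from the original plaintext: P2, P3.

P1 = 0b0011, P2 = 0b1000, P3 = 0b1110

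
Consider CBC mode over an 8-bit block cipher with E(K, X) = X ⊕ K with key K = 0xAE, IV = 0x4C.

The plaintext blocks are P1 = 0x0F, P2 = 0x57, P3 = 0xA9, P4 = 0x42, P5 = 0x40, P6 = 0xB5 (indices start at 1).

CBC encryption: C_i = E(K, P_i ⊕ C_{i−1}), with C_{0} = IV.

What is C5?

C5 = 0x11

C1: P1 ⊕ 0x4C = 0x43; E(K, 0x43) = 0xED.
C2: P2 ⊕ 0xED = 0xBA; E(K, 0xBA) = 0x14.
C3: P3 ⊕ 0x14 = 0xBD; E(K, 0xBD) = 0x13.
C4: P4 ⊕ 0x13 = 0x51; E(K, 0x51) = 0xFF.
C5: P5 ⊕ 0xFF = 0xBF; E(K, 0xBF) = 0x11.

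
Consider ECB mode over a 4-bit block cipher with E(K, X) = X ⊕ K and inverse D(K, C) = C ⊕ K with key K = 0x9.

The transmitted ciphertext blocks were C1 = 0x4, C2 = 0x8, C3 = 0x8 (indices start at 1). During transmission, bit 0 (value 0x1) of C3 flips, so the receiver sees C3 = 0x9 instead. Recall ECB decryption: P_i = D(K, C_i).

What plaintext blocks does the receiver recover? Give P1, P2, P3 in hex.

Only C3 changed, to 0x9. In ECB, a change in C_i affects only P_i. Decrypting the received ciphertext:
P1: D(K, 0x4) = 0xD.
P2: D(K, 0x8) = 0x1.
P3: D(K, 0x9) = 0x0.
Blocks that differ from the original plaintext: P3.

P1 = 0xD, P2 = 0x1, P3 = 0x0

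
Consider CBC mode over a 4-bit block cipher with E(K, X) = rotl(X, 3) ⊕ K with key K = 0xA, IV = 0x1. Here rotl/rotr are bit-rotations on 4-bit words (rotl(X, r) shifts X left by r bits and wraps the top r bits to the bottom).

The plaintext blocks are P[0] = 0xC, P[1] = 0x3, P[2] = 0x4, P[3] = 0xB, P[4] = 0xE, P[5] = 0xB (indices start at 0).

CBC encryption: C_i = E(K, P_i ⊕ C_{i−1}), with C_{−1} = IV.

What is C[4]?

C[4] = 0x6

C[0]: P[0] ⊕ 0x1 = 0xD; E(K, 0xD) = 0x4.
C[1]: P[1] ⊕ 0x4 = 0x7; E(K, 0x7) = 0x1.
C[2]: P[2] ⊕ 0x1 = 0x5; E(K, 0x5) = 0x0.
C[3]: P[3] ⊕ 0x0 = 0xB; E(K, 0xB) = 0x7.
C[4]: P[4] ⊕ 0x7 = 0x9; E(K, 0x9) = 0x6.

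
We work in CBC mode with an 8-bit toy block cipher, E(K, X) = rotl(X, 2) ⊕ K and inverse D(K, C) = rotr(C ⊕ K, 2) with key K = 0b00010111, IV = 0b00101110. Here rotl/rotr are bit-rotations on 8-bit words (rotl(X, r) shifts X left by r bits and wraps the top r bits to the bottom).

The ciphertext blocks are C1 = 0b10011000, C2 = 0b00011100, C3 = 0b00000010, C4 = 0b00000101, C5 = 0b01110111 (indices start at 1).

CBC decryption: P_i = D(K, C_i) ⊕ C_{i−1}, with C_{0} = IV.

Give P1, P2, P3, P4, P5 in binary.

P1 = 0b11001101, P2 = 0b01011010, P3 = 0b01011001, P4 = 0b10000110, P5 = 0b00011101

P1: D(K, 0b10011000) = 0b11100011; 0b11100011 ⊕ 0b00101110 = 0b11001101.
P2: D(K, 0b00011100) = 0b11000010; 0b11000010 ⊕ 0b10011000 = 0b01011010.
P3: D(K, 0b00000010) = 0b01000101; 0b01000101 ⊕ 0b00011100 = 0b01011001.
P4: D(K, 0b00000101) = 0b10000100; 0b10000100 ⊕ 0b00000010 = 0b10000110.
P5: D(K, 0b01110111) = 0b00011000; 0b00011000 ⊕ 0b00000101 = 0b00011101.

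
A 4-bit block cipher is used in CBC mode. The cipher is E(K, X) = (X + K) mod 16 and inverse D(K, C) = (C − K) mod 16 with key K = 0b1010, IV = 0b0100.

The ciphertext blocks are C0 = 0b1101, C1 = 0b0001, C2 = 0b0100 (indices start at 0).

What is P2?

CBC decryption: P_i = D(K, C_i) ⊕ C_{i−1}, with C_{−1} = IV.
P2: D(K, 0b0100) = 0b1010; 0b1010 ⊕ 0b0001 = 0b1011.

P2 = 0b1011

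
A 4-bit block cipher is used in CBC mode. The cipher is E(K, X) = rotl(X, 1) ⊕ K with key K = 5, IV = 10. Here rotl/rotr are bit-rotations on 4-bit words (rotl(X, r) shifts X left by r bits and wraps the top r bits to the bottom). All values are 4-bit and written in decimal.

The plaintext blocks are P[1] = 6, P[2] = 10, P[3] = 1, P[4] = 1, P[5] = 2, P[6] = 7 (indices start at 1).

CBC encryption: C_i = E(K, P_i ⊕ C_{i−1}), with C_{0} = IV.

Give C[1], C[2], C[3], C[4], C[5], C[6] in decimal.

C[1]: P[1] ⊕ 10 = 12; E(K, 12) = 12.
C[2]: P[2] ⊕ 12 = 6; E(K, 6) = 9.
C[3]: P[3] ⊕ 9 = 8; E(K, 8) = 4.
C[4]: P[4] ⊕ 4 = 5; E(K, 5) = 15.
C[5]: P[5] ⊕ 15 = 13; E(K, 13) = 14.
C[6]: P[6] ⊕ 14 = 9; E(K, 9) = 6.

C[1] = 12, C[2] = 9, C[3] = 4, C[4] = 15, C[5] = 14, C[6] = 6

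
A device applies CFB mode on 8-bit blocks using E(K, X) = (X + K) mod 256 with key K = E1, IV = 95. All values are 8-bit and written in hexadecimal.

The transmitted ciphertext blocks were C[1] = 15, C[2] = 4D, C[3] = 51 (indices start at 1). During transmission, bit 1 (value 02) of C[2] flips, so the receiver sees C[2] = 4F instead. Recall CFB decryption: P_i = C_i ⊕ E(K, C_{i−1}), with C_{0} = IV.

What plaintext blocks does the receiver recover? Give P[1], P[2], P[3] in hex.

P[1] = 63, P[2] = B9, P[3] = 61

Only C[2] changed, to 4F. In CFB, a change in C_i flips the same bit in P_i and garbles P_{i+1}. Decrypting the received ciphertext:
P[1]: E(K, 95) = 76; 15 ⊕ 76 = 63.
P[2]: E(K, 15) = F6; 4F ⊕ F6 = B9.
P[3]: E(K, 4F) = 30; 51 ⊕ 30 = 61.
Blocks that differ from the original plaintext: P[2], P[3].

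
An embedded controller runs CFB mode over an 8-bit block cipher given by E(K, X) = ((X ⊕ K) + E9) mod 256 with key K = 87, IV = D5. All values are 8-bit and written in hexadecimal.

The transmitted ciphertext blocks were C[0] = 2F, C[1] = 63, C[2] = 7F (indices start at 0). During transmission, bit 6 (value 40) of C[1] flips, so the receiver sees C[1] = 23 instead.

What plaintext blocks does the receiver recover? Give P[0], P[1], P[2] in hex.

P[0] = 14, P[1] = B2, P[2] = F2

CFB decryption: P_i = C_i ⊕ E(K, C_{i−1}), with C_{−1} = IV.
Only C[1] changed, to 23. In CFB, a change in C_i flips the same bit in P_i and garbles P_{i+1}. Decrypting the received ciphertext:
P[0]: E(K, D5) = 3B; 2F ⊕ 3B = 14.
P[1]: E(K, 2F) = 91; 23 ⊕ 91 = B2.
P[2]: E(K, 23) = 8D; 7F ⊕ 8D = F2.
Blocks that differ from the original plaintext: P[1], P[2].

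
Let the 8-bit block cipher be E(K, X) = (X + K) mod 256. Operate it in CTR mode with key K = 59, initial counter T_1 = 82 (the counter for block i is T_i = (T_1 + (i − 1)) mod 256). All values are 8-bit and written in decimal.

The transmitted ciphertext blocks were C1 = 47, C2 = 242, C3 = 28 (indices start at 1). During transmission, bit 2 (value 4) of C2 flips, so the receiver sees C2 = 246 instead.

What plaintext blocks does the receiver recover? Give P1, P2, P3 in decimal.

CTR decryption: S_i = E(K, T_i) where T_i is the counter for block i; P_i = C_i ⊕ S_i.
Only C2 changed, to 246. In CTR, a change in C_i flips the same bit in P_i only; the keystream is unaffected. Decrypting the received ciphertext:
P1: T = 82, S = E(K, T) = 141; 47 ⊕ 141 = 162.
P2: T = 83, S = E(K, T) = 142; 246 ⊕ 142 = 120.
P3: T = 84, S = E(K, T) = 143; 28 ⊕ 143 = 147.
Blocks that differ from the original plaintext: P2.

P1 = 162, P2 = 120, P3 = 147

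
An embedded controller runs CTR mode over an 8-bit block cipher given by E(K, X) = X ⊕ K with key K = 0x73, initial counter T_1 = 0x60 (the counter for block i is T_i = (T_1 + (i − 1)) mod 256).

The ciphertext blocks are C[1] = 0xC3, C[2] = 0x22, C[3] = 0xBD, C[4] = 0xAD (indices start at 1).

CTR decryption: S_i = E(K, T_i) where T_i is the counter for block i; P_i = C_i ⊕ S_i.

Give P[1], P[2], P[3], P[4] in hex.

P[1]: T = 0x60, S = E(K, T) = 0x13; 0xC3 ⊕ 0x13 = 0xD0.
P[2]: T = 0x61, S = E(K, T) = 0x12; 0x22 ⊕ 0x12 = 0x30.
P[3]: T = 0x62, S = E(K, T) = 0x11; 0xBD ⊕ 0x11 = 0xAC.
P[4]: T = 0x63, S = E(K, T) = 0x10; 0xAD ⊕ 0x10 = 0xBD.

P[1] = 0xD0, P[2] = 0x30, P[3] = 0xAC, P[4] = 0xBD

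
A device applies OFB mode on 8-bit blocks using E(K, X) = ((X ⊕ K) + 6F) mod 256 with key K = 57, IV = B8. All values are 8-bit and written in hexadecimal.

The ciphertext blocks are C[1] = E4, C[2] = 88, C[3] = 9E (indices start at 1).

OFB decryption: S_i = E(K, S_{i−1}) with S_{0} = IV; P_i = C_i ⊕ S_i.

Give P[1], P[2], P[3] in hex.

P[1] = BA, P[2] = F0, P[3] = 00

P[1]: S = E(K, B8) = 5E; E4 ⊕ 5E = BA.
P[2]: S = E(K, 5E) = 78; 88 ⊕ 78 = F0.
P[3]: S = E(K, 78) = 9E; 9E ⊕ 9E = 00.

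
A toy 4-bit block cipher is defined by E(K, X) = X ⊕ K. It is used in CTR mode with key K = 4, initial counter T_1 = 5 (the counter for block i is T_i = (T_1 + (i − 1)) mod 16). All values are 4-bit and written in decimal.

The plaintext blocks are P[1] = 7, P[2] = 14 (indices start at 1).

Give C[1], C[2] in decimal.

CTR encryption: S_i = E(K, T_i) where T_i is the counter for block i; C_i = P_i ⊕ S_i.
C[1]: T = 5, S = E(K, T) = 1; 7 ⊕ 1 = 6.
C[2]: T = 6, S = E(K, T) = 2; 14 ⊕ 2 = 12.

C[1] = 6, C[2] = 12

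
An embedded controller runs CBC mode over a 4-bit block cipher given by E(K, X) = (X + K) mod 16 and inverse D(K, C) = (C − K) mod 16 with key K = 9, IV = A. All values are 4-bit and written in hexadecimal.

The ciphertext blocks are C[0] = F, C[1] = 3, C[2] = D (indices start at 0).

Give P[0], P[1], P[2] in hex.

P[0] = C, P[1] = 5, P[2] = 7

CBC decryption: P_i = D(K, C_i) ⊕ C_{i−1}, with C_{−1} = IV.
P[0]: D(K, F) = 6; 6 ⊕ A = C.
P[1]: D(K, 3) = A; A ⊕ F = 5.
P[2]: D(K, D) = 4; 4 ⊕ 3 = 7.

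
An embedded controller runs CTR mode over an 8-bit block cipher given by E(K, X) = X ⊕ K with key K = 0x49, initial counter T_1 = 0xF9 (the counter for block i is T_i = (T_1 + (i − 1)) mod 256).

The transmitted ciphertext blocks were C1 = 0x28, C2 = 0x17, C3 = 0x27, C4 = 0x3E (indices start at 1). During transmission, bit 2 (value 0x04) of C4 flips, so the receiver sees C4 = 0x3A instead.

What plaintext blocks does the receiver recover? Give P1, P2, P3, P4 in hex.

P1 = 0x98, P2 = 0xA4, P3 = 0x95, P4 = 0x8F

CTR decryption: S_i = E(K, T_i) where T_i is the counter for block i; P_i = C_i ⊕ S_i.
Only C4 changed, to 0x3A. In CTR, a change in C_i flips the same bit in P_i only; the keystream is unaffected. Decrypting the received ciphertext:
P1: T = 0xF9, S = E(K, T) = 0xB0; 0x28 ⊕ 0xB0 = 0x98.
P2: T = 0xFA, S = E(K, T) = 0xB3; 0x17 ⊕ 0xB3 = 0xA4.
P3: T = 0xFB, S = E(K, T) = 0xB2; 0x27 ⊕ 0xB2 = 0x95.
P4: T = 0xFC, S = E(K, T) = 0xB5; 0x3A ⊕ 0xB5 = 0x8F.
Blocks that differ from the original plaintext: P4.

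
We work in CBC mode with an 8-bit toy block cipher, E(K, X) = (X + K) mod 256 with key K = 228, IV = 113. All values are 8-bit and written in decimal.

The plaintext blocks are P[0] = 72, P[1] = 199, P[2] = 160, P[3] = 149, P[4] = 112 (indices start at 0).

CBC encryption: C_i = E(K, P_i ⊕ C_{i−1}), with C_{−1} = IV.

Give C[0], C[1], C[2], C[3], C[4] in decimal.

C[0]: P[0] ⊕ 113 = 57; E(K, 57) = 29.
C[1]: P[1] ⊕ 29 = 218; E(K, 218) = 190.
C[2]: P[2] ⊕ 190 = 30; E(K, 30) = 2.
C[3]: P[3] ⊕ 2 = 151; E(K, 151) = 123.
C[4]: P[4] ⊕ 123 = 11; E(K, 11) = 239.

C[0] = 29, C[1] = 190, C[2] = 2, C[3] = 123, C[4] = 239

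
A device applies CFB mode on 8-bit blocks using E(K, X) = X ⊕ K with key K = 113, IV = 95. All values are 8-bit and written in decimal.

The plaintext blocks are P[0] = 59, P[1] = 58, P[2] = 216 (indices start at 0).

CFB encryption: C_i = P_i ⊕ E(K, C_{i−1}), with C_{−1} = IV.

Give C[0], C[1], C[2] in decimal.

C[0]: E(K, 95) = 46; 59 ⊕ 46 = 21.
C[1]: E(K, 21) = 100; 58 ⊕ 100 = 94.
C[2]: E(K, 94) = 47; 216 ⊕ 47 = 247.

C[0] = 21, C[1] = 94, C[2] = 247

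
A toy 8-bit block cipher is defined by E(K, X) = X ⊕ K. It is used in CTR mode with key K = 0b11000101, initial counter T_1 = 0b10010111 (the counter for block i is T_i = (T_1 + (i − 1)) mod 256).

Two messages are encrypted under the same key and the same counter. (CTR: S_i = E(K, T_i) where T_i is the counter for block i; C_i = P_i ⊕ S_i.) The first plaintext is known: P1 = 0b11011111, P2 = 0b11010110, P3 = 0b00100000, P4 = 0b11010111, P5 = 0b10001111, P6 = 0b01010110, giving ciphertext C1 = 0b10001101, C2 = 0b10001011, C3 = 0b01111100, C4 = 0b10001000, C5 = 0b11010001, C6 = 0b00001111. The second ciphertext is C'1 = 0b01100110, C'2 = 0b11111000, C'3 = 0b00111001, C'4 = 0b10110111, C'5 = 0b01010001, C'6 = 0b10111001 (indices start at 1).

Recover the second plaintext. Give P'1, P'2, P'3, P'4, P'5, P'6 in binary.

In CTR with a reused counter, both messages share the same keystream S_i, so C_i ⊕ C'_i = P_i ⊕ P'_i and thus P'_i = P_i ⊕ C_i ⊕ C'_i.
P'1: 0b11011111 ⊕ 0b10001101 ⊕ 0b01100110 = 0b00110100.
P'2: 0b11010110 ⊕ 0b10001011 ⊕ 0b11111000 = 0b10100101.
P'3: 0b00100000 ⊕ 0b01111100 ⊕ 0b00111001 = 0b01100101.
P'4: 0b11010111 ⊕ 0b10001000 ⊕ 0b10110111 = 0b11101000.
P'5: 0b10001111 ⊕ 0b11010001 ⊕ 0b01010001 = 0b00001111.
P'6: 0b01010110 ⊕ 0b00001111 ⊕ 0b10111001 = 0b11100000.

P'1 = 0b00110100, P'2 = 0b10100101, P'3 = 0b01100101, P'4 = 0b11101000, P'5 = 0b00001111, P'6 = 0b11100000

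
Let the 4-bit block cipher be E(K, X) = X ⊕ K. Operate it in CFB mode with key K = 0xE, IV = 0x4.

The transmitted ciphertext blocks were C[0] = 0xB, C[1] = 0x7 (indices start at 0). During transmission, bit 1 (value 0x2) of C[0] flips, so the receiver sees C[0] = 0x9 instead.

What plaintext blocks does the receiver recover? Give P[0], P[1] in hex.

CFB decryption: P_i = C_i ⊕ E(K, C_{i−1}), with C_{−1} = IV.
Only C[0] changed, to 0x9. In CFB, a change in C_i flips the same bit in P_i and garbles P_{i+1}. Decrypting the received ciphertext:
P[0]: E(K, 0x4) = 0xA; 0x9 ⊕ 0xA = 0x3.
P[1]: E(K, 0x9) = 0x7; 0x7 ⊕ 0x7 = 0x0.
Blocks that differ from the original plaintext: P[0], P[1].

P[0] = 0x3, P[1] = 0x0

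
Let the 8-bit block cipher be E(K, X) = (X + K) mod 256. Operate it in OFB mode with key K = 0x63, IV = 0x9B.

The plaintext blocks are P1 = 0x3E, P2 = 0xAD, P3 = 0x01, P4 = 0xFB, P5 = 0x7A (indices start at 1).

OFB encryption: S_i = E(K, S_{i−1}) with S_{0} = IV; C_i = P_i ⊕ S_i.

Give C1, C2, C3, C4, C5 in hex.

C1 = 0xC0, C2 = 0xCC, C3 = 0xC5, C4 = 0xDC, C5 = 0xF0

C1: S = E(K, 0x9B) = 0xFE; 0x3E ⊕ 0xFE = 0xC0.
C2: S = E(K, 0xFE) = 0x61; 0xAD ⊕ 0x61 = 0xCC.
C3: S = E(K, 0x61) = 0xC4; 0x01 ⊕ 0xC4 = 0xC5.
C4: S = E(K, 0xC4) = 0x27; 0xFB ⊕ 0x27 = 0xDC.
C5: S = E(K, 0x27) = 0x8A; 0x7A ⊕ 0x8A = 0xF0.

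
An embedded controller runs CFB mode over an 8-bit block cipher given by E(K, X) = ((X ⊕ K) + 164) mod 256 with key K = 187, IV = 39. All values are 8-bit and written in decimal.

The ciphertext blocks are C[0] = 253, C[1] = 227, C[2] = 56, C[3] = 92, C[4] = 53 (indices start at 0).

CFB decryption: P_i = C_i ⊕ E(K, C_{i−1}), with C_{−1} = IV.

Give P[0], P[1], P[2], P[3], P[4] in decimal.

P[0]: E(K, 39) = 64; 253 ⊕ 64 = 189.
P[1]: E(K, 253) = 234; 227 ⊕ 234 = 9.
P[2]: E(K, 227) = 252; 56 ⊕ 252 = 196.
P[3]: E(K, 56) = 39; 92 ⊕ 39 = 123.
P[4]: E(K, 92) = 139; 53 ⊕ 139 = 190.

P[0] = 189, P[1] = 9, P[2] = 196, P[3] = 123, P[4] = 190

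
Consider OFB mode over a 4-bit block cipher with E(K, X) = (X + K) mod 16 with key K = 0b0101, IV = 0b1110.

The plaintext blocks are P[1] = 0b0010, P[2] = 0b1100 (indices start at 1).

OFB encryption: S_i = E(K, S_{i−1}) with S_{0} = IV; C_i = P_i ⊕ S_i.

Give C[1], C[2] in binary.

C[1] = 0b0001, C[2] = 0b0100

C[1]: S = E(K, 0b1110) = 0b0011; 0b0010 ⊕ 0b0011 = 0b0001.
C[2]: S = E(K, 0b0011) = 0b1000; 0b1100 ⊕ 0b1000 = 0b0100.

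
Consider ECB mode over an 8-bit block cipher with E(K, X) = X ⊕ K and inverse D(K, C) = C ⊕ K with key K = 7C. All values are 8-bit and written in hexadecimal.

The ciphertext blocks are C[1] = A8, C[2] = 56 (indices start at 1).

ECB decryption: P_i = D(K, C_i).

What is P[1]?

P[1]: D(K, A8) = D4.

P[1] = D4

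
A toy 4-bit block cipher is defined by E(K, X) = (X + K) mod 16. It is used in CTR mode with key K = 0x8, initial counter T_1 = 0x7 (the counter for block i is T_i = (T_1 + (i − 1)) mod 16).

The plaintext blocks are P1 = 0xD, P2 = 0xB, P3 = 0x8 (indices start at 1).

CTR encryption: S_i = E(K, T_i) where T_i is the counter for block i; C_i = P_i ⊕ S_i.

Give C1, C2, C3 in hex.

C1 = 0x2, C2 = 0xB, C3 = 0x9

C1: T = 0x7, S = E(K, T) = 0xF; 0xD ⊕ 0xF = 0x2.
C2: T = 0x8, S = E(K, T) = 0x0; 0xB ⊕ 0x0 = 0xB.
C3: T = 0x9, S = E(K, T) = 0x1; 0x8 ⊕ 0x1 = 0x9.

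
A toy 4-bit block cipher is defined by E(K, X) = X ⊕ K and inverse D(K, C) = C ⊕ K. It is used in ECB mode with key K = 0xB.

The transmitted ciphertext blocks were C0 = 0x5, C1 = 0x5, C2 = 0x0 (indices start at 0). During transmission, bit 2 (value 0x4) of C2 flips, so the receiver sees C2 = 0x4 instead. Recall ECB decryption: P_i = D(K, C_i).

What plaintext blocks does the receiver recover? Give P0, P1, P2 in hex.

Only C2 changed, to 0x4. In ECB, a change in C_i affects only P_i. Decrypting the received ciphertext:
P0: D(K, 0x5) = 0xE.
P1: D(K, 0x5) = 0xE.
P2: D(K, 0x4) = 0xF.
Blocks that differ from the original plaintext: P2.

P0 = 0xE, P1 = 0xE, P2 = 0xF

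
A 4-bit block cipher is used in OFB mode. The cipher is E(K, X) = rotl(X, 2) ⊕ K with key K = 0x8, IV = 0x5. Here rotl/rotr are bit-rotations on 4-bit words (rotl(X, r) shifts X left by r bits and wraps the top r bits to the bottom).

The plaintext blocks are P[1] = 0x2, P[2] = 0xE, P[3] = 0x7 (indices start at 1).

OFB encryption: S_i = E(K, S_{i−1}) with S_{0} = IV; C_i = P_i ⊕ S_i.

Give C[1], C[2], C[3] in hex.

C[1]: S = E(K, 0x5) = 0xD; 0x2 ⊕ 0xD = 0xF.
C[2]: S = E(K, 0xD) = 0xF; 0xE ⊕ 0xF = 0x1.
C[3]: S = E(K, 0xF) = 0x7; 0x7 ⊕ 0x7 = 0x0.

C[1] = 0xF, C[2] = 0x1, C[3] = 0x0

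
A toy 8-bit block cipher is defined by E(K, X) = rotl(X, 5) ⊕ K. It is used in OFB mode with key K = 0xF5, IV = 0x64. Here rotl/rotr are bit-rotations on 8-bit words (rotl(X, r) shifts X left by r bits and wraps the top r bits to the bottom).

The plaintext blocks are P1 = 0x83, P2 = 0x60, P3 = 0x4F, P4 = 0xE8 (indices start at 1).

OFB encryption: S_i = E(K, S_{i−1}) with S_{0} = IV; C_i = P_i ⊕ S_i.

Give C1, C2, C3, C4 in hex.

C1 = 0xFA, C2 = 0xBA, C3 = 0xE1, C4 = 0xC8

C1: S = E(K, 0x64) = 0x79; 0x83 ⊕ 0x79 = 0xFA.
C2: S = E(K, 0x79) = 0xDA; 0x60 ⊕ 0xDA = 0xBA.
C3: S = E(K, 0xDA) = 0xAE; 0x4F ⊕ 0xAE = 0xE1.
C4: S = E(K, 0xAE) = 0x20; 0xE8 ⊕ 0x20 = 0xC8.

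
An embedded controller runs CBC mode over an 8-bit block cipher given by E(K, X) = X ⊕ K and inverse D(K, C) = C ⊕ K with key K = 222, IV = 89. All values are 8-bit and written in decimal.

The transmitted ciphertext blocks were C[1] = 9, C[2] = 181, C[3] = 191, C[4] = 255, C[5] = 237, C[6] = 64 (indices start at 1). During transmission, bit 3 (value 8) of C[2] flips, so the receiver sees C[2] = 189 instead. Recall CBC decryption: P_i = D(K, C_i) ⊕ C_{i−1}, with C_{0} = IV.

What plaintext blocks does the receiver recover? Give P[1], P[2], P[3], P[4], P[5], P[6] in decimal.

Only C[2] changed, to 189. In CBC, a change in C_i garbles P_i and flips the same bit in P_{i+1}. Decrypting the received ciphertext:
P[1]: D(K, 9) = 215; 215 ⊕ 89 = 142.
P[2]: D(K, 189) = 99; 99 ⊕ 9 = 106.
P[3]: D(K, 191) = 97; 97 ⊕ 189 = 220.
P[4]: D(K, 255) = 33; 33 ⊕ 191 = 158.
P[5]: D(K, 237) = 51; 51 ⊕ 255 = 204.
P[6]: D(K, 64) = 158; 158 ⊕ 237 = 115.
Blocks that differ from the original plaintext: P[2], P[3].

P[1] = 142, P[2] = 106, P[3] = 220, P[4] = 158, P[5] = 204, P[6] = 115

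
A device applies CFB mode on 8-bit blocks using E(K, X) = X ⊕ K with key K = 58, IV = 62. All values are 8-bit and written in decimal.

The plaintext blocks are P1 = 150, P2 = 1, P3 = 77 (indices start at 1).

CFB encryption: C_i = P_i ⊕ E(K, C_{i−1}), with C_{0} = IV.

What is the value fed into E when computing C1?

C1: E(K, 62) = 4; 150 ⊕ 4 = 146.
So the input to E for block 1 is 62.

62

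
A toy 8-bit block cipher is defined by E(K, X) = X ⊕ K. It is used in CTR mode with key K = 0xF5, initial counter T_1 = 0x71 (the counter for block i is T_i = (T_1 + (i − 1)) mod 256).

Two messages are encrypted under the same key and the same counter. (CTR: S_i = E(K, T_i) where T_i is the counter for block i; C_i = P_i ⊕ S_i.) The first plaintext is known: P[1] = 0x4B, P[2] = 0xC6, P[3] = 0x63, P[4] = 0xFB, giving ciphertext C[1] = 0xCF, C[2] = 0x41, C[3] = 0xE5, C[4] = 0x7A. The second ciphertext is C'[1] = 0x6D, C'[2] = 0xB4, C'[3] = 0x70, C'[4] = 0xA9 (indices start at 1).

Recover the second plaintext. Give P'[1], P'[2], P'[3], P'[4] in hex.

P'[1] = 0xE9, P'[2] = 0x33, P'[3] = 0xF6, P'[4] = 0x28

In CTR with a reused counter, both messages share the same keystream S_i, so C_i ⊕ C'_i = P_i ⊕ P'_i and thus P'_i = P_i ⊕ C_i ⊕ C'_i.
P'[1]: 0x4B ⊕ 0xCF ⊕ 0x6D = 0xE9.
P'[2]: 0xC6 ⊕ 0x41 ⊕ 0xB4 = 0x33.
P'[3]: 0x63 ⊕ 0xE5 ⊕ 0x70 = 0xF6.
P'[4]: 0xFB ⊕ 0x7A ⊕ 0xA9 = 0x28.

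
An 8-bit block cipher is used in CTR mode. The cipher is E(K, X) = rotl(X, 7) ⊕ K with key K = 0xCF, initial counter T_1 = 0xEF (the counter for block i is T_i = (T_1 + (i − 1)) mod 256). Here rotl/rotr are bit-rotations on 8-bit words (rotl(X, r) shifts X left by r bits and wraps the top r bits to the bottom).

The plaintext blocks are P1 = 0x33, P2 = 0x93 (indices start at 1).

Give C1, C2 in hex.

C1 = 0x0B, C2 = 0x24

CTR encryption: S_i = E(K, T_i) where T_i is the counter for block i; C_i = P_i ⊕ S_i.
C1: T = 0xEF, S = E(K, T) = 0x38; 0x33 ⊕ 0x38 = 0x0B.
C2: T = 0xF0, S = E(K, T) = 0xB7; 0x93 ⊕ 0xB7 = 0x24.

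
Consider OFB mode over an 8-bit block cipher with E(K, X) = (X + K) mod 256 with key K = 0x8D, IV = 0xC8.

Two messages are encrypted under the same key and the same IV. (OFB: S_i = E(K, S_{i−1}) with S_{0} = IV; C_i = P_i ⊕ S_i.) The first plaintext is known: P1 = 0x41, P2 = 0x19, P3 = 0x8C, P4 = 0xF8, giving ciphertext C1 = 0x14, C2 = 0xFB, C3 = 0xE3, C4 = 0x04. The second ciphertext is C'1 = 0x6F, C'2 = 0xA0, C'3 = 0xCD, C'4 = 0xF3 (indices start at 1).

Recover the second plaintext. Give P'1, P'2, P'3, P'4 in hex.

P'1 = 0x3A, P'2 = 0x42, P'3 = 0xA2, P'4 = 0x0F

In OFB with a reused IV, both messages share the same keystream S_i, so C_i ⊕ C'_i = P_i ⊕ P'_i and thus P'_i = P_i ⊕ C_i ⊕ C'_i.
P'1: 0x41 ⊕ 0x14 ⊕ 0x6F = 0x3A.
P'2: 0x19 ⊕ 0xFB ⊕ 0xA0 = 0x42.
P'3: 0x8C ⊕ 0xE3 ⊕ 0xCD = 0xA2.
P'4: 0xF8 ⊕ 0x04 ⊕ 0xF3 = 0x0F.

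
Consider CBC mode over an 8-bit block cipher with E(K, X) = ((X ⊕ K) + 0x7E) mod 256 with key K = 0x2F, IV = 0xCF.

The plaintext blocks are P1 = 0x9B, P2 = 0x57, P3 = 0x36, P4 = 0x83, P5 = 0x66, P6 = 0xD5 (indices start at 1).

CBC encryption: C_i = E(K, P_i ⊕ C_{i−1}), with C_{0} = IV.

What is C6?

C1: P1 ⊕ 0xCF = 0x54; E(K, 0x54) = 0xF9.
C2: P2 ⊕ 0xF9 = 0xAE; E(K, 0xAE) = 0xFF.
C3: P3 ⊕ 0xFF = 0xC9; E(K, 0xC9) = 0x64.
C4: P4 ⊕ 0x64 = 0xE7; E(K, 0xE7) = 0x46.
C5: P5 ⊕ 0x46 = 0x20; E(K, 0x20) = 0x8D.
C6: P6 ⊕ 0x8D = 0x58; E(K, 0x58) = 0xF5.

C6 = 0xF5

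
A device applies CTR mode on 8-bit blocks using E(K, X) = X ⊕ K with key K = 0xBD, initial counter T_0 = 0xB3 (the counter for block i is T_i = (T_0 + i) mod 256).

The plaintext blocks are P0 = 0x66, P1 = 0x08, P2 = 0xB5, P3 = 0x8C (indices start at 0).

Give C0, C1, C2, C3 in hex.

C0 = 0x68, C1 = 0x01, C2 = 0xBD, C3 = 0x87

CTR encryption: S_i = E(K, T_i) where T_i is the counter for block i; C_i = P_i ⊕ S_i.
C0: T = 0xB3, S = E(K, T) = 0x0E; 0x66 ⊕ 0x0E = 0x68.
C1: T = 0xB4, S = E(K, T) = 0x09; 0x08 ⊕ 0x09 = 0x01.
C2: T = 0xB5, S = E(K, T) = 0x08; 0xB5 ⊕ 0x08 = 0xBD.
C3: T = 0xB6, S = E(K, T) = 0x0B; 0x8C ⊕ 0x0B = 0x87.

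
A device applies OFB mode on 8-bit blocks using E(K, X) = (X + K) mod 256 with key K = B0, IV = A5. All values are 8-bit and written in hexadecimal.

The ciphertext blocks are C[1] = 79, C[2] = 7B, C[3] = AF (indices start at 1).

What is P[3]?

OFB decryption: S_i = E(K, S_{i−1}) with S_{0} = IV; P_i = C_i ⊕ S_i.
P[1]: S = E(K, A5) = 55; 79 ⊕ 55 = 2C.
P[2]: S = E(K, 55) = 05; 7B ⊕ 05 = 7E.
P[3]: S = E(K, 05) = B5; AF ⊕ B5 = 1A.

P[3] = 1A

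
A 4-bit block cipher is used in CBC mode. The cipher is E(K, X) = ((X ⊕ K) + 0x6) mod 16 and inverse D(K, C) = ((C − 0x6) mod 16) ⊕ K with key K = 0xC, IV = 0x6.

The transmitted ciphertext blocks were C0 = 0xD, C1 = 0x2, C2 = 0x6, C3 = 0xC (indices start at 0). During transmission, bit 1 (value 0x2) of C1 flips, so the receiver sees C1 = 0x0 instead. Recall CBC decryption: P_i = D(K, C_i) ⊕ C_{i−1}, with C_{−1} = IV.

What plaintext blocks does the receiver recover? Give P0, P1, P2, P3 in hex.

P0 = 0xD, P1 = 0xB, P2 = 0xC, P3 = 0xC

Only C1 changed, to 0x0. In CBC, a change in C_i garbles P_i and flips the same bit in P_{i+1}. Decrypting the received ciphertext:
P0: D(K, 0xD) = 0xB; 0xB ⊕ 0x6 = 0xD.
P1: D(K, 0x0) = 0x6; 0x6 ⊕ 0xD = 0xB.
P2: D(K, 0x6) = 0xC; 0xC ⊕ 0x0 = 0xC.
P3: D(K, 0xC) = 0xA; 0xA ⊕ 0x6 = 0xC.
Blocks that differ from the original plaintext: P1, P2.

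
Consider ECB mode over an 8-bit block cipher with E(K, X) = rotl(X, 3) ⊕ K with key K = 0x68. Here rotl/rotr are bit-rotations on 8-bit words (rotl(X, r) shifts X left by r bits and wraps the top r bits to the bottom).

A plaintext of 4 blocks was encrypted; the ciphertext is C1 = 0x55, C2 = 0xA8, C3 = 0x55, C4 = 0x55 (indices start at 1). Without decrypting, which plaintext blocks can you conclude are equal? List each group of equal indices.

ECB encrypts each block independently with the same key, so equal ciphertext blocks imply equal plaintext blocks.
C1 = C3 = C4 = 0x55, so P1 = P3 = P4.

P1 = P3 = P4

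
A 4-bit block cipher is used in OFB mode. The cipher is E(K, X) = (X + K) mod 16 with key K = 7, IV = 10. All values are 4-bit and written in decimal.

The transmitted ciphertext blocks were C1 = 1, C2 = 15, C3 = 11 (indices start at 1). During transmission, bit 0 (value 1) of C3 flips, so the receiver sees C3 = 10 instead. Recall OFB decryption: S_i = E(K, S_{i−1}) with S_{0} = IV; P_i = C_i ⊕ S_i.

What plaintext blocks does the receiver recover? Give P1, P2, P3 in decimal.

P1 = 0, P2 = 7, P3 = 5

Only C3 changed, to 10. In OFB, a change in C_i flips the same bit in P_i only; the keystream is unaffected. Decrypting the received ciphertext:
P1: S = E(K, 10) = 1; 1 ⊕ 1 = 0.
P2: S = E(K, 1) = 8; 15 ⊕ 8 = 7.
P3: S = E(K, 8) = 15; 10 ⊕ 15 = 5.
Blocks that differ from the original plaintext: P3.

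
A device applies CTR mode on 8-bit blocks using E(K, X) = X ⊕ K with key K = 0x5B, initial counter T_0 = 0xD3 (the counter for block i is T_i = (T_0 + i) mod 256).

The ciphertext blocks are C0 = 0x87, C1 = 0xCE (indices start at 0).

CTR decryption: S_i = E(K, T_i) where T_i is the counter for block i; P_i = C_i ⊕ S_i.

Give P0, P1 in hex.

P0 = 0x0F, P1 = 0x41

P0: T = 0xD3, S = E(K, T) = 0x88; 0x87 ⊕ 0x88 = 0x0F.
P1: T = 0xD4, S = E(K, T) = 0x8F; 0xCE ⊕ 0x8F = 0x41.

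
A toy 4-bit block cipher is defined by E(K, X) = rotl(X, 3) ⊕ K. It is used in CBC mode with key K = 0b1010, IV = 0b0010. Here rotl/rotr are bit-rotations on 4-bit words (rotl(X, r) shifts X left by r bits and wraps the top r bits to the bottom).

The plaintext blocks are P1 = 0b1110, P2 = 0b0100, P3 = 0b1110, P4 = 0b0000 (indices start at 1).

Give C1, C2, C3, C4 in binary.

C1 = 0b1100, C2 = 0b1110, C3 = 0b1010, C4 = 0b1111

CBC encryption: C_i = E(K, P_i ⊕ C_{i−1}), with C_{0} = IV.
C1: P1 ⊕ 0b0010 = 0b1100; E(K, 0b1100) = 0b1100.
C2: P2 ⊕ 0b1100 = 0b1000; E(K, 0b1000) = 0b1110.
C3: P3 ⊕ 0b1110 = 0b0000; E(K, 0b0000) = 0b1010.
C4: P4 ⊕ 0b1010 = 0b1010; E(K, 0b1010) = 0b1111.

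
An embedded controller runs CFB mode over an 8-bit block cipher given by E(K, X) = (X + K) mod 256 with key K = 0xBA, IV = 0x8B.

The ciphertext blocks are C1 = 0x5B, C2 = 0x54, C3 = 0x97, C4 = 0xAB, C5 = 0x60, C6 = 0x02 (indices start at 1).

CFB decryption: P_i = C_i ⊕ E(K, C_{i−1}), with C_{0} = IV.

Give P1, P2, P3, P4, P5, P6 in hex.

P1: E(K, 0x8B) = 0x45; 0x5B ⊕ 0x45 = 0x1E.
P2: E(K, 0x5B) = 0x15; 0x54 ⊕ 0x15 = 0x41.
P3: E(K, 0x54) = 0x0E; 0x97 ⊕ 0x0E = 0x99.
P4: E(K, 0x97) = 0x51; 0xAB ⊕ 0x51 = 0xFA.
P5: E(K, 0xAB) = 0x65; 0x60 ⊕ 0x65 = 0x05.
P6: E(K, 0x60) = 0x1A; 0x02 ⊕ 0x1A = 0x18.

P1 = 0x1E, P2 = 0x41, P3 = 0x99, P4 = 0xFA, P5 = 0x05, P6 = 0x18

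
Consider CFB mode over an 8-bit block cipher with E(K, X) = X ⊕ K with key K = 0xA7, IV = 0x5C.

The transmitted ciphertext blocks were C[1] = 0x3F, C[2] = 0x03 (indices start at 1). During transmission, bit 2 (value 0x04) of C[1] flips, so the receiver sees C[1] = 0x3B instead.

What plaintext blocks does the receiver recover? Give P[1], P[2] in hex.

P[1] = 0xC0, P[2] = 0x9F

CFB decryption: P_i = C_i ⊕ E(K, C_{i−1}), with C_{0} = IV.
Only C[1] changed, to 0x3B. In CFB, a change in C_i flips the same bit in P_i and garbles P_{i+1}. Decrypting the received ciphertext:
P[1]: E(K, 0x5C) = 0xFB; 0x3B ⊕ 0xFB = 0xC0.
P[2]: E(K, 0x3B) = 0x9C; 0x03 ⊕ 0x9C = 0x9F.
Blocks that differ from the original plaintext: P[1], P[2].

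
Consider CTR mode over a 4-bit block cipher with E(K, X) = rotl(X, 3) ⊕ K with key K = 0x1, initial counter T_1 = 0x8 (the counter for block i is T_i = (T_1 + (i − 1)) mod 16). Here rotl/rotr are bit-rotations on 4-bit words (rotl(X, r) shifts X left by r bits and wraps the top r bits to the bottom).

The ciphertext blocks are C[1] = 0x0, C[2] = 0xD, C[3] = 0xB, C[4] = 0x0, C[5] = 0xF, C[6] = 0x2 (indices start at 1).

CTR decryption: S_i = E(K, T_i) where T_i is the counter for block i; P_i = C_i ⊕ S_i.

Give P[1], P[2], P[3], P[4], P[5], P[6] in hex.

P[1] = 0x5, P[2] = 0x0, P[3] = 0xF, P[4] = 0xC, P[5] = 0x8, P[6] = 0xD

P[1]: T = 0x8, S = E(K, T) = 0x5; 0x0 ⊕ 0x5 = 0x5.
P[2]: T = 0x9, S = E(K, T) = 0xD; 0xD ⊕ 0xD = 0x0.
P[3]: T = 0xA, S = E(K, T) = 0x4; 0xB ⊕ 0x4 = 0xF.
P[4]: T = 0xB, S = E(K, T) = 0xC; 0x0 ⊕ 0xC = 0xC.
P[5]: T = 0xC, S = E(K, T) = 0x7; 0xF ⊕ 0x7 = 0x8.
P[6]: T = 0xD, S = E(K, T) = 0xF; 0x2 ⊕ 0xF = 0xD.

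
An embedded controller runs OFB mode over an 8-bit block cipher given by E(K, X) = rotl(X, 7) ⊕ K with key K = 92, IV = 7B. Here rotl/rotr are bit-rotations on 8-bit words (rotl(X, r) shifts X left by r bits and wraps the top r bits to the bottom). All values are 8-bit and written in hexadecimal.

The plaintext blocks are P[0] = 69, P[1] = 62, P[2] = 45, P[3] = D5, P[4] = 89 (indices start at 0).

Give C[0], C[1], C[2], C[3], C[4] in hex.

OFB encryption: S_i = E(K, S_{i−1}) with S_{−1} = IV; C_i = P_i ⊕ S_i.
C[0]: S = E(K, 7B) = 2F; 69 ⊕ 2F = 46.
C[1]: S = E(K, 2F) = 05; 62 ⊕ 05 = 67.
C[2]: S = E(K, 05) = 10; 45 ⊕ 10 = 55.
C[3]: S = E(K, 10) = 9A; D5 ⊕ 9A = 4F.
C[4]: S = E(K, 9A) = DF; 89 ⊕ DF = 56.

C[0] = 46, C[1] = 67, C[2] = 55, C[3] = 4F, C[4] = 56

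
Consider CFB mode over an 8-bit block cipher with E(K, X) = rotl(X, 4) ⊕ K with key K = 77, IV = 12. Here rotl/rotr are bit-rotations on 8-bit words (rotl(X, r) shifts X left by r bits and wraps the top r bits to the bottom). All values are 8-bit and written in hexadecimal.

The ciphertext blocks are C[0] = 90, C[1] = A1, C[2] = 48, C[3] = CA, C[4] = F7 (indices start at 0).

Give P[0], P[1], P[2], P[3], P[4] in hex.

CFB decryption: P_i = C_i ⊕ E(K, C_{i−1}), with C_{−1} = IV.
P[0]: E(K, 12) = 56; 90 ⊕ 56 = C6.
P[1]: E(K, 90) = 7E; A1 ⊕ 7E = DF.
P[2]: E(K, A1) = 6D; 48 ⊕ 6D = 25.
P[3]: E(K, 48) = F3; CA ⊕ F3 = 39.
P[4]: E(K, CA) = DB; F7 ⊕ DB = 2C.

P[0] = C6, P[1] = DF, P[2] = 25, P[3] = 39, P[4] = 2C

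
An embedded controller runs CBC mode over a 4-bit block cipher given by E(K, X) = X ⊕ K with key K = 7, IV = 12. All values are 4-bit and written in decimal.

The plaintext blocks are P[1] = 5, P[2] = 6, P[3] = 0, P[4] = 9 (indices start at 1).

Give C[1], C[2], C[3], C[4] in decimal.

CBC encryption: C_i = E(K, P_i ⊕ C_{i−1}), with C_{0} = IV.
C[1]: P[1] ⊕ 12 = 9; E(K, 9) = 14.
C[2]: P[2] ⊕ 14 = 8; E(K, 8) = 15.
C[3]: P[3] ⊕ 15 = 15; E(K, 15) = 8.
C[4]: P[4] ⊕ 8 = 1; E(K, 1) = 6.

C[1] = 14, C[2] = 15, C[3] = 8, C[4] = 6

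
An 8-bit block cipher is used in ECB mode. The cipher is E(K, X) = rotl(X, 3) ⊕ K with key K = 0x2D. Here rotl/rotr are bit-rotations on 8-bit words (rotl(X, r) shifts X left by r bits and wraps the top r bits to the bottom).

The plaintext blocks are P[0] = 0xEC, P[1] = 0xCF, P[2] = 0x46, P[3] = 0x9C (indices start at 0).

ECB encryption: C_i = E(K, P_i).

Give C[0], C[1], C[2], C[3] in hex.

C[0] = 0x4A, C[1] = 0x53, C[2] = 0x1F, C[3] = 0xC9

C[0]: E(K, 0xEC) = 0x4A.
C[1]: E(K, 0xCF) = 0x53.
C[2]: E(K, 0x46) = 0x1F.
C[3]: E(K, 0x9C) = 0xC9.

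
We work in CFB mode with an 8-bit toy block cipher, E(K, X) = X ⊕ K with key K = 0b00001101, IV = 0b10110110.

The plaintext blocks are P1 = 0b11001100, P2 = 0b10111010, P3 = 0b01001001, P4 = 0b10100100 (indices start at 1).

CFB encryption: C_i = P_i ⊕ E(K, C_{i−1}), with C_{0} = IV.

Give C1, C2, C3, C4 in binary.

C1 = 0b01110111, C2 = 0b11000000, C3 = 0b10000100, C4 = 0b00101101

C1: E(K, 0b10110110) = 0b10111011; 0b11001100 ⊕ 0b10111011 = 0b01110111.
C2: E(K, 0b01110111) = 0b01111010; 0b10111010 ⊕ 0b01111010 = 0b11000000.
C3: E(K, 0b11000000) = 0b11001101; 0b01001001 ⊕ 0b11001101 = 0b10000100.
C4: E(K, 0b10000100) = 0b10001001; 0b10100100 ⊕ 0b10001001 = 0b00101101.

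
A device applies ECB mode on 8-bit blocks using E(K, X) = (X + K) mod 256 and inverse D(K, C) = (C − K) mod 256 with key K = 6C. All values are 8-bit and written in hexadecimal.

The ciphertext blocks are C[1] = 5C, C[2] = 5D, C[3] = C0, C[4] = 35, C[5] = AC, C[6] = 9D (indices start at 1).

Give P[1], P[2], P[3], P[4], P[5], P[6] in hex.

ECB decryption: P_i = D(K, C_i).
P[1]: D(K, 5C) = F0.
P[2]: D(K, 5D) = F1.
P[3]: D(K, C0) = 54.
P[4]: D(K, 35) = C9.
P[5]: D(K, AC) = 40.
P[6]: D(K, 9D) = 31.

P[1] = F0, P[2] = F1, P[3] = 54, P[4] = C9, P[5] = 40, P[6] = 31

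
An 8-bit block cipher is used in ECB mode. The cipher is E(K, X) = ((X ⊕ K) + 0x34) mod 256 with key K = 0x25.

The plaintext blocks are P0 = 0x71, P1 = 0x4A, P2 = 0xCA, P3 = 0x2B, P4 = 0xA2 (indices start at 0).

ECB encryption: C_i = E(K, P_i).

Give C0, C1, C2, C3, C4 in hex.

C0: E(K, 0x71) = 0x88.
C1: E(K, 0x4A) = 0xA3.
C2: E(K, 0xCA) = 0x23.
C3: E(K, 0x2B) = 0x42.
C4: E(K, 0xA2) = 0xBB.

C0 = 0x88, C1 = 0xA3, C2 = 0x23, C3 = 0x42, C4 = 0xBB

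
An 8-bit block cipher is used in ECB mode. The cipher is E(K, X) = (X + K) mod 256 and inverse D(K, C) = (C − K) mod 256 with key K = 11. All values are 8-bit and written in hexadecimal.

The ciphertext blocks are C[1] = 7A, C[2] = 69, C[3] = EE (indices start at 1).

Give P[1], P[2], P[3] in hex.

P[1] = 69, P[2] = 58, P[3] = DD

ECB decryption: P_i = D(K, C_i).
P[1]: D(K, 7A) = 69.
P[2]: D(K, 69) = 58.
P[3]: D(K, EE) = DD.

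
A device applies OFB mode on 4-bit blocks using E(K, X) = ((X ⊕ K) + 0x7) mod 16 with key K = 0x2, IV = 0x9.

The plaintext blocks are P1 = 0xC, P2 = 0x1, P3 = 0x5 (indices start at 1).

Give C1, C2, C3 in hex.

OFB encryption: S_i = E(K, S_{i−1}) with S_{0} = IV; C_i = P_i ⊕ S_i.
C1: S = E(K, 0x9) = 0x2; 0xC ⊕ 0x2 = 0xE.
C2: S = E(K, 0x2) = 0x7; 0x1 ⊕ 0x7 = 0x6.
C3: S = E(K, 0x7) = 0xC; 0x5 ⊕ 0xC = 0x9.

C1 = 0xE, C2 = 0x6, C3 = 0x9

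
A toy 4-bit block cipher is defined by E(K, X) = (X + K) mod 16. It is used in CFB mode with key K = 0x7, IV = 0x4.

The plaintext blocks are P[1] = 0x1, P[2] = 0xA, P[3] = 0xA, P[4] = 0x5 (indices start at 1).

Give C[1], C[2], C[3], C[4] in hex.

CFB encryption: C_i = P_i ⊕ E(K, C_{i−1}), with C_{0} = IV.
C[1]: E(K, 0x4) = 0xB; 0x1 ⊕ 0xB = 0xA.
C[2]: E(K, 0xA) = 0x1; 0xA ⊕ 0x1 = 0xB.
C[3]: E(K, 0xB) = 0x2; 0xA ⊕ 0x2 = 0x8.
C[4]: E(K, 0x8) = 0xF; 0x5 ⊕ 0xF = 0xA.

C[1] = 0xA, C[2] = 0xB, C[3] = 0x8, C[4] = 0xA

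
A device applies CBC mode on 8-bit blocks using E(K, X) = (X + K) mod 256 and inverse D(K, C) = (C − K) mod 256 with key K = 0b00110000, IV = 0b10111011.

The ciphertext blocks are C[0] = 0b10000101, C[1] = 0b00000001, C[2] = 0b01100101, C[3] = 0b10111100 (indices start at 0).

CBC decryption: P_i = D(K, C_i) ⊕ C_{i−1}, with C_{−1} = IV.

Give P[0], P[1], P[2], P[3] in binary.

P[0]: D(K, 0b10000101) = 0b01010101; 0b01010101 ⊕ 0b10111011 = 0b11101110.
P[1]: D(K, 0b00000001) = 0b11010001; 0b11010001 ⊕ 0b10000101 = 0b01010100.
P[2]: D(K, 0b01100101) = 0b00110101; 0b00110101 ⊕ 0b00000001 = 0b00110100.
P[3]: D(K, 0b10111100) = 0b10001100; 0b10001100 ⊕ 0b01100101 = 0b11101001.

P[0] = 0b11101110, P[1] = 0b01010100, P[2] = 0b00110100, P[3] = 0b11101001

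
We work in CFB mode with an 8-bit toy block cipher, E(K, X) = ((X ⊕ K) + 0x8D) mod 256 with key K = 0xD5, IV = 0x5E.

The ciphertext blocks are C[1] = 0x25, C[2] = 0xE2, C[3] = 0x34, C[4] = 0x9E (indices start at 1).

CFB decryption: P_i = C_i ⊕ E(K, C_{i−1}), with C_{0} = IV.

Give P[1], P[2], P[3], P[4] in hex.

P[1]: E(K, 0x5E) = 0x18; 0x25 ⊕ 0x18 = 0x3D.
P[2]: E(K, 0x25) = 0x7D; 0xE2 ⊕ 0x7D = 0x9F.
P[3]: E(K, 0xE2) = 0xC4; 0x34 ⊕ 0xC4 = 0xF0.
P[4]: E(K, 0x34) = 0x6E; 0x9E ⊕ 0x6E = 0xF0.

P[1] = 0x3D, P[2] = 0x9F, P[3] = 0xF0, P[4] = 0xF0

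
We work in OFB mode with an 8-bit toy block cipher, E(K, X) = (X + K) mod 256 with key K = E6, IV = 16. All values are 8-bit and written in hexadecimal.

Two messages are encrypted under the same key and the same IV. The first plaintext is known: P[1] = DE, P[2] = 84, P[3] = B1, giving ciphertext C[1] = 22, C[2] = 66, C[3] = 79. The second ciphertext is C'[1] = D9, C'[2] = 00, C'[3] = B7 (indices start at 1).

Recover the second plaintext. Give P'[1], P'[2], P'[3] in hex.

P'[1] = 25, P'[2] = E2, P'[3] = 7F

In OFB with a reused IV, both messages share the same keystream S_i, so C_i ⊕ C'_i = P_i ⊕ P'_i and thus P'_i = P_i ⊕ C_i ⊕ C'_i.
P'[1]: DE ⊕ 22 ⊕ D9 = 25.
P'[2]: 84 ⊕ 66 ⊕ 00 = E2.
P'[3]: B1 ⊕ 79 ⊕ B7 = 7F.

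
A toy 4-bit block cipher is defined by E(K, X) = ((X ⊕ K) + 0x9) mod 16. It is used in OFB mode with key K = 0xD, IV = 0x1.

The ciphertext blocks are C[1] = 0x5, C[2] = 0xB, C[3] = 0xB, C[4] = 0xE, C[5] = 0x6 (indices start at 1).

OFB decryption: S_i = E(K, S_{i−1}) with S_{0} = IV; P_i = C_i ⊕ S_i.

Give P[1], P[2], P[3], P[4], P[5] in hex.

P[1] = 0x0, P[2] = 0xA, P[3] = 0xE, P[4] = 0xF, P[5] = 0x3

P[1]: S = E(K, 0x1) = 0x5; 0x5 ⊕ 0x5 = 0x0.
P[2]: S = E(K, 0x5) = 0x1; 0xB ⊕ 0x1 = 0xA.
P[3]: S = E(K, 0x1) = 0x5; 0xB ⊕ 0x5 = 0xE.
P[4]: S = E(K, 0x5) = 0x1; 0xE ⊕ 0x1 = 0xF.
P[5]: S = E(K, 0x1) = 0x5; 0x6 ⊕ 0x5 = 0x3.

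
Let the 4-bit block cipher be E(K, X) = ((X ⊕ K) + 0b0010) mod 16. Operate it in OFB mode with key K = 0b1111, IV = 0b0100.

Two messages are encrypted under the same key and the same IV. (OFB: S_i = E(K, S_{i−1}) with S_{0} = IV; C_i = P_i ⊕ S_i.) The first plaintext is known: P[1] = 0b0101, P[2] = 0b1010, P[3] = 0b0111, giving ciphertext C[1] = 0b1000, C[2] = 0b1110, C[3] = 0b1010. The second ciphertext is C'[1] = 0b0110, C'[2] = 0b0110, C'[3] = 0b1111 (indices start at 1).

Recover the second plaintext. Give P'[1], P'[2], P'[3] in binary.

P'[1] = 0b1011, P'[2] = 0b0010, P'[3] = 0b0010

In OFB with a reused IV, both messages share the same keystream S_i, so C_i ⊕ C'_i = P_i ⊕ P'_i and thus P'_i = P_i ⊕ C_i ⊕ C'_i.
P'[1]: 0b0101 ⊕ 0b1000 ⊕ 0b0110 = 0b1011.
P'[2]: 0b1010 ⊕ 0b1110 ⊕ 0b0110 = 0b0010.
P'[3]: 0b0111 ⊕ 0b1010 ⊕ 0b1111 = 0b0010.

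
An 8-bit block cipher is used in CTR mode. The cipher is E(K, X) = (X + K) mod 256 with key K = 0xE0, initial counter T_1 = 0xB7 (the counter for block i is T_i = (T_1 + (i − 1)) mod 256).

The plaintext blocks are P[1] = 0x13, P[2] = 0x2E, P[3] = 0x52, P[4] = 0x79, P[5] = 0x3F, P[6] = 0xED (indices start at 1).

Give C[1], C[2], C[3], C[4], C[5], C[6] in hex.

C[1] = 0x84, C[2] = 0xB6, C[3] = 0xCB, C[4] = 0xE3, C[5] = 0xA4, C[6] = 0x71

CTR encryption: S_i = E(K, T_i) where T_i is the counter for block i; C_i = P_i ⊕ S_i.
C[1]: T = 0xB7, S = E(K, T) = 0x97; 0x13 ⊕ 0x97 = 0x84.
C[2]: T = 0xB8, S = E(K, T) = 0x98; 0x2E ⊕ 0x98 = 0xB6.
C[3]: T = 0xB9, S = E(K, T) = 0x99; 0x52 ⊕ 0x99 = 0xCB.
C[4]: T = 0xBA, S = E(K, T) = 0x9A; 0x79 ⊕ 0x9A = 0xE3.
C[5]: T = 0xBB, S = E(K, T) = 0x9B; 0x3F ⊕ 0x9B = 0xA4.
C[6]: T = 0xBC, S = E(K, T) = 0x9C; 0xED ⊕ 0x9C = 0x71.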